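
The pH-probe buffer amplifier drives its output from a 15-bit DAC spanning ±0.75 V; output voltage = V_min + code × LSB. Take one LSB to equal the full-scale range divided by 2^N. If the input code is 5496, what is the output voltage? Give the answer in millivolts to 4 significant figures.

The full-scale span is 0.75 − (-0.75) = 1.5 V. LSB = 1.5 V / 2^15.
V_out = V_min + code × LSB = -0.75 V + 5496 × 1.5 V / 32768
      = -0.75 + 0.251587 = -0.498413 V.

-498.4 mV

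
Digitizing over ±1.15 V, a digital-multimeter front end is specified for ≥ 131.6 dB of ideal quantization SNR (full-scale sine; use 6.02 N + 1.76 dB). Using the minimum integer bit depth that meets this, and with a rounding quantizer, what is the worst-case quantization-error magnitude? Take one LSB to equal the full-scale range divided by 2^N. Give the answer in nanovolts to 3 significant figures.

274 nV

Span: 1.15 V − (-1.15 V) = 2.3 V.
Required N = ⌈(131.6 − 1.76)/6.02⌉ = ⌈21.568⌉ = 22.
Step size = 2.3/4194304 V = 0.54836 µV.
Max error for round-to-nearest is LSB/2 = 274 nV.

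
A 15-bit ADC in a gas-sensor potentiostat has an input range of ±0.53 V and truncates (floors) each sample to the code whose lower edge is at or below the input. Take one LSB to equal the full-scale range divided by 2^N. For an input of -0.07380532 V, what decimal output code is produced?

14102

Range = 0.53 − (-0.53) = 1.06 V. LSB = 1.06 V / 2^15 ≈ 32.35 µV.
(V_in − V_min) × 2^15/range = (-0.07380532 − (-0.53)) × 32768/1.06 = 14102.441.
Floor → code = 14102.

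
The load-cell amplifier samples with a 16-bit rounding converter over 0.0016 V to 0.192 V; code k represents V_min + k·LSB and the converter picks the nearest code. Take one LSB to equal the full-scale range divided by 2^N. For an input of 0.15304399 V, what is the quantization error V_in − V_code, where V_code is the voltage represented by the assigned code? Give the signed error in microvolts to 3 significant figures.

+0.802 µV

Span: 0.192 V − (0.0016 V) = 0.1904 V. LSB = 0.1904 V / 2^16 ≈ 2.905 µV.
Position in LSBs: (0.15304399 − (0.0016)) × 65536/0.1904 = 52127.2759; rounding gives k = 52127.
V_code = V_min + k × range/2^16 = 0.0016 + 52127 × 0.1904/65536 = 0.15304318848 V.
Error = V_in − V_code = 0.15304399 − (0.15304318848) = +0.802 µV.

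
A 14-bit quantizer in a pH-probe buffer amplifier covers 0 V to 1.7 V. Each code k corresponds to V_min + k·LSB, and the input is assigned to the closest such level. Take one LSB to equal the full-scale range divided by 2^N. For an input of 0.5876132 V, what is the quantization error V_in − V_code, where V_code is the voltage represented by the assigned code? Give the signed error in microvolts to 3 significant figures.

Full-scale range = 1.7 V. LSB = 1.7 V / 2^14 ≈ 103.8 µV.
Position in LSBs: (0.5876132 − (0)) × 16384/1.7 = 5663.2086; rounding gives k = 5663.
V_code = 0 + (5663/16384) × 1.7 = 0.58759155273 V.
Error = V_in − V_code = 0.5876132 − (0.58759155273) = +21.6 µV.

+21.6 µV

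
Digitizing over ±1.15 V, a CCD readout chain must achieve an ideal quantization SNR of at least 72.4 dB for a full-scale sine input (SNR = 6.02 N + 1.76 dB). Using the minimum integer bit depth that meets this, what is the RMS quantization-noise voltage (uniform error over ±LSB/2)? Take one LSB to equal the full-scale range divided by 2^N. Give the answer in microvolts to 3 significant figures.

Range = 1.15 − (-1.15) = 2.3 V.
Solving 6.02 N ≥ 72.4 − 1.76: N ≥ 11.734. Round up → N = 12.
LSB = 2.3 V ÷ 2^12 = 2.3/4096 V = 0.56152 mV.
RMS noise = LSB/√12 = 162 µV.

162 µV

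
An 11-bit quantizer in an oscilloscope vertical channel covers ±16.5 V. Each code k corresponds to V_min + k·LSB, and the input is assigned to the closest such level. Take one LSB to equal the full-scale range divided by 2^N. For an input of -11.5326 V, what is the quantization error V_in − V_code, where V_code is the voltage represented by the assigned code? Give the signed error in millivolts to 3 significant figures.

The full-scale span is 16.5 − (-16.5) = 33 V. LSB = 33 V / 2^11 ≈ 16.11 mV.
(V_in − V_min)/LSB = (-11.5326 − (-16.5)) × 2048/33 = 308.2799 → nearest code k = 308.
Reconstructed level: -16.5 + 308 × 33/2048 V = -11.53710938 V.
e = -11.5326 − (-11.53710938) = +4.51 mV.

+4.51 mV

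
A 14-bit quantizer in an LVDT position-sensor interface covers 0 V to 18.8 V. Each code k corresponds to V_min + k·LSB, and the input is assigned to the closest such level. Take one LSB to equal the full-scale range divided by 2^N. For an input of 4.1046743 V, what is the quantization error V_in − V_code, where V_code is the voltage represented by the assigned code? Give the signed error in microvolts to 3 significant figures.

+207 µV

V_FS = 18.8 V. LSB = 18.8 V / 2^14 ≈ 1.147 mV.
(4.1046743 − (0)) / LSB = 4.1046743 × 16384/18.8 = 3577.1800. Nearest integer: k = 3577.
Reconstructed level: 0 + 3577 × 18.8/16384 V = 4.1044677734 V.
Error = V_in − V_code = 4.1046743 − (4.1044677734) = +207 µV.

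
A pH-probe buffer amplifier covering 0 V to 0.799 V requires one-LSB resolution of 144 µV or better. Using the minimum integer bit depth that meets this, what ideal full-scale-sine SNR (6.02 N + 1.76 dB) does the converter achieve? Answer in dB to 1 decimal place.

80.0 dB

V_FS = 0.799 V.
Required number of levels: 0.799/144 µV = 5548.6; smallest N with 2^N ≥ that is 13.
SNR = 6.02 × 13 + 1.76 = 80.02 dB.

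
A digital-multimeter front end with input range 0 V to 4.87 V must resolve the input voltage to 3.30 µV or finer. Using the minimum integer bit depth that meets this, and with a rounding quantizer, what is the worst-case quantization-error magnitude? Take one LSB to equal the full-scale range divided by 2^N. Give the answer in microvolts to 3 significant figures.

1.16 µV

V_FS = 4.87 V.
Levels needed ≥ 4.87/3.30 µV = 1.476e6. 2^21 = 2097152 suffices, so N_min = 21.
LSB = 4.87 V ÷ 2^21 = 4.87/2097152 V = 2.3222 µV.
Half an LSB is 1.16 µV.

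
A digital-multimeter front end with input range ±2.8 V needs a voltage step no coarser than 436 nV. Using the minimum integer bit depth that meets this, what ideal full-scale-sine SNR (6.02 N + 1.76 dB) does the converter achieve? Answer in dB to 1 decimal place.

Full-scale range = 2.8 V − (-2.8 V) = 5.6 V.
Need 2^N ≥ 5.6 V / 436 nV = 1.284e7 → N_min = 24.
SNR = 6.02 × 24 + 1.76 = 146.24 dB.

146.2 dB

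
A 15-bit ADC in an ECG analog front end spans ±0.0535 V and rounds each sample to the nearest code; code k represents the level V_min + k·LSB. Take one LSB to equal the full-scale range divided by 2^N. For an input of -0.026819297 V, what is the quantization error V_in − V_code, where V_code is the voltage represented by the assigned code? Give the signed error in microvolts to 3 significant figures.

The full-scale span is 0.0535 − (-0.0535) = 0.107 V. LSB = 0.107 V / 2^15 ≈ 3.265 µV.
Position in LSBs: (-0.026819297 − (-0.0535)) × 32768/0.107 = 8170.7783; rounding gives k = 8171.
Reconstructed level: -0.0535 + 8171 × 0.107/32768 V = -0.026818572998 V.
Error = V_in − V_code = -0.026819297 − (-0.026818572998) = −0.724 µV.

−0.724 µV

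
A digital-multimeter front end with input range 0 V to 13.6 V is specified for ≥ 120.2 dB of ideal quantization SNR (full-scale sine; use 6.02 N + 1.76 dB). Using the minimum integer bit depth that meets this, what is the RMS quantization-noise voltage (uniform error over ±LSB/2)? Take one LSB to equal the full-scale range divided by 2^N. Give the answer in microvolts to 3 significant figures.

3.74 µV

V_FS = 13.6 V.
N ≥ (120.2 − 1.76)/6.02 = 19.674 → N_min = 20.
LSB = 13.6 V / 2^20 = 12.970 µV.
RMS noise = LSB/√12 = 3.74 µV.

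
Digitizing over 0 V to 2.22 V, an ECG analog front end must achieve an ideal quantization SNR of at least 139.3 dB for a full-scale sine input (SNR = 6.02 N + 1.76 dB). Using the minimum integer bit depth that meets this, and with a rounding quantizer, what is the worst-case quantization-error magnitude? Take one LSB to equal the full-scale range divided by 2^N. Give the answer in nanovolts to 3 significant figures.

132 nV

Full-scale range = 2.22 V.
Required N = ⌈(139.3 − 1.76)/6.02⌉ = ⌈22.847⌉ = 23.
One LSB is 2.22 V / 8388608 = 264.64 nV.
Half an LSB is 132 nV.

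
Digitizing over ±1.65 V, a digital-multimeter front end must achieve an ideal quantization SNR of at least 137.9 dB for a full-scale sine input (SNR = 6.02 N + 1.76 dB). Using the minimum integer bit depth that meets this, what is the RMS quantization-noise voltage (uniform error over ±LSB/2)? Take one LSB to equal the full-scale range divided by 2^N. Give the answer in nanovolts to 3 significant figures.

The full-scale span is 1.65 − (-1.65) = 3.3 V.
6.02 N + 1.76 ≥ 137.9 gives N ≥ 22.615, so the minimum integer is 23.
One LSB is 3.3 V / 8388608 = 393.39 nV.
V_rms = LSB/√12 = 114 nV.

114 nV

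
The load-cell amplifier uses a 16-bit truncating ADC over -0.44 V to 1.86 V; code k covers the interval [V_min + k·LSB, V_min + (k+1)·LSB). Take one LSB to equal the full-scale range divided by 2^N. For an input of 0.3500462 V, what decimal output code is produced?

The full-scale span is 1.86 − (-0.44) = 2.3 V. LSB = 2.3 V / 2^16 ≈ 35.10 µV.
V_in − V_min = 0.3500462 − (-0.44) = 0.7900462 V.
Divide by LSB: 0.7900462 × 65536/2.3 = 22511.5077.
Truncating gives code 22511.

22511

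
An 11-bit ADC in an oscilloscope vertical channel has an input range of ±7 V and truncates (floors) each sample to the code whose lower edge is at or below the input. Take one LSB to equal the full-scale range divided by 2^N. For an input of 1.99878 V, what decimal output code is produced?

1316

Span: 7 V − (-7 V) = 14 V. LSB = 14 V / 2^11 ≈ 6.836 mV.
V_in − V_min = 1.99878 − (-7) = 8.99878 V.
Divide by LSB: 8.99878 × 2048/14 = 1316.3930.
Truncating gives code 1316.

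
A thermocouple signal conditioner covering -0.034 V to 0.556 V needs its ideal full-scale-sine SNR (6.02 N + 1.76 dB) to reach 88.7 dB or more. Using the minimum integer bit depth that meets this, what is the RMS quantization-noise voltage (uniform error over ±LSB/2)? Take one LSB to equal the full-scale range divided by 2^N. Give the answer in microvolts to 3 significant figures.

5.20 µV

Full-scale range = 0.556 V − (-0.034 V) = 0.59 V.
N ≥ (88.7 − 1.76)/6.02 = 14.442 → N_min = 15.
LSB = 0.59 V ÷ 2^15 = 0.59/32768 V = 18.005 µV.
RMS noise = LSB/√12 = 5.20 µV.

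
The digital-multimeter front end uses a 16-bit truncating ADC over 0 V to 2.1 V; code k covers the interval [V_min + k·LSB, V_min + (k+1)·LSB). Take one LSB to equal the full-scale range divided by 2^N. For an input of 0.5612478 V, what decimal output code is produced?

V_FS = 2.1 V. LSB = 2.1 V / 2^16 ≈ 32.04 µV.
(V_in − V_min) × 2^16/range = (0.5612478 − (0)) × 65536/2.1 = 17515.208.
Floor → code = 17515.

17515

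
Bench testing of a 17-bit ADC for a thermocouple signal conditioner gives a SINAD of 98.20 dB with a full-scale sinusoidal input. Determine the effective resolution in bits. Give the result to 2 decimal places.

16.02 bits

ENOB = (98.20 − 1.76)/6.02 = 16.0199 bits.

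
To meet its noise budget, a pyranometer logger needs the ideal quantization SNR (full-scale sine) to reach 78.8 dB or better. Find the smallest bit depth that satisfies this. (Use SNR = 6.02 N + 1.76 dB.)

6.02 N + 1.76 ≥ 78.8 gives N ≥ 12.797, so the minimum integer is 13.

13 bits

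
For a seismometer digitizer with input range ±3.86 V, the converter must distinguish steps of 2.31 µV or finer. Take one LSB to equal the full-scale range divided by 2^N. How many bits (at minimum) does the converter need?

The full-scale span is 3.86 − (-3.86) = 7.72 V.
Need 2^N ≥ 7.72 V / 2.31 µV = 3.342e6 → N_min = 22.

22 bits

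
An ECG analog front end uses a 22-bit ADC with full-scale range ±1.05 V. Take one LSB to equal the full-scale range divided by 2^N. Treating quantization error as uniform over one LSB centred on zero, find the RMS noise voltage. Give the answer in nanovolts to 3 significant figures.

Full-scale range = 1.05 V − (-1.05 V) = 2.1 V.
LSB = 2.1 V ÷ 2^22 = 2.1/4194304 V = 0.50068 µV.
σ_q = LSB/√12 = 0.50068 µV/3.4641 = 145 nV.

145 nV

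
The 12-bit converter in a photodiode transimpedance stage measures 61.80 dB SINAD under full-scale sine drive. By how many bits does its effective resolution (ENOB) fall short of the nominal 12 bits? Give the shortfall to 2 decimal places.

ENOB = (SINAD − 1.76)/6.02 = (61.80 − 1.76)/6.02 = 9.9734 bits.
Lost resolution: 12 − 9.9734 = 2.0266 bits.

2.03 bits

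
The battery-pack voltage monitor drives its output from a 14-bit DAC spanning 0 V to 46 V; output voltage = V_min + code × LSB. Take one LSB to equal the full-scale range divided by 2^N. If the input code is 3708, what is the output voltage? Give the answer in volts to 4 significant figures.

V_FS = 46 V. LSB = 46 V / 2^14.
V_out = V_min + code × LSB = 0 V + 3708 × 46 V / 16384
      = 0 + 10.4106 = 10.4106 V.

10.41 V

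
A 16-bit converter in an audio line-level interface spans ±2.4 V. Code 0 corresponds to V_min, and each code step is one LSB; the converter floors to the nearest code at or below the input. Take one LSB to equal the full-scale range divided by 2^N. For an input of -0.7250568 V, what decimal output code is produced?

Span: 2.4 V − (-2.4 V) = 4.8 V. LSB = 4.8 V / 2^16 ≈ 73.24 µV.
code = ⌊(V_in − V_min)/LSB⌋ = ⌊(V_in − V_min) × 2^16 / range⌋
     = ⌊(-0.7250568 − (-2.4)) × 65536 / 4.8⌋ = ⌊1.6749432 × 65536/4.8⌋
     = ⌊22868.558⌋ = 22868.

22868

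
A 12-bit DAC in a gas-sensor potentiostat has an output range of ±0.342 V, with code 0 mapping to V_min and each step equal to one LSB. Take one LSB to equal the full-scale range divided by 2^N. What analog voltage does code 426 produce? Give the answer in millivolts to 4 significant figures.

The full-scale span is 0.342 − (-0.342) = 0.684 V. LSB = 0.684 V / 2^12.
V_out = -0.342 + 426 × (0.684/4096) V
      = -0.342 + 0.0711387 = -0.270861 V.

-270.9 mV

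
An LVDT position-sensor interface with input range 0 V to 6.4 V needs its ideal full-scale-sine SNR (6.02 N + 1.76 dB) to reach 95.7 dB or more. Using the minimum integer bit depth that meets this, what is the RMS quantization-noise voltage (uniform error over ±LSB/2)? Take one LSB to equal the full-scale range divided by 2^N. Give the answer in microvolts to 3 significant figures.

Full-scale range = 6.4 V.
N ≥ (95.7 − 1.76)/6.02 = 15.605 → N_min = 16.
One LSB is 6.4 V / 65536 = 97.656 µV.
V_rms = LSB/√12 = 28.2 µV.

28.2 µV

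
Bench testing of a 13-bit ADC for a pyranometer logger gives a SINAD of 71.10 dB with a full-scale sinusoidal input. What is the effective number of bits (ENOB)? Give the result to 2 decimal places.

ENOB = (71.10 − 1.76)/6.02 = 11.5183 bits.

11.52 bits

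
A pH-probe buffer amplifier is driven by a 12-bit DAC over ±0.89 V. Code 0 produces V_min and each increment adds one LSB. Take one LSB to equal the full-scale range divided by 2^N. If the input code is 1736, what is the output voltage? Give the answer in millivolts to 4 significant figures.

Full-scale range = 0.89 V − (-0.89 V) = 1.78 V. LSB = 1.78 V / 2^12.
Output = V_min + (1736/4096) × range = -0.89 + 0.423828 × 1.78 V
      = -0.89 V + 0.754414 V = -0.135586 V.

-135.6 mV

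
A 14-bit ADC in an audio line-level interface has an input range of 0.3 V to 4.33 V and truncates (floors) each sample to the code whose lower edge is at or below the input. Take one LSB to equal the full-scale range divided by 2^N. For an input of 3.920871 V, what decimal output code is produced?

14720

Full-scale range = 4.33 V − (0.3 V) = 4.03 V. LSB = 4.03 V / 2^14 ≈ 246.0 µV.
code = ⌊(V_in − V_min)/LSB⌋ = ⌊(V_in − V_min) × 2^14 / range⌋
     = ⌊(3.920871 − (0.3)) × 16384 / 4.03⌋ = ⌊3.620871 × 16384/4.03⌋
     = ⌊14720.682⌋ = 14720.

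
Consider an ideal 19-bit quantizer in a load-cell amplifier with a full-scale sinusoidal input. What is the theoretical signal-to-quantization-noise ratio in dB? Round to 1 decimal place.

116.1 dB

SNR = 6.02·19 + 1.76 = 116.14 dB.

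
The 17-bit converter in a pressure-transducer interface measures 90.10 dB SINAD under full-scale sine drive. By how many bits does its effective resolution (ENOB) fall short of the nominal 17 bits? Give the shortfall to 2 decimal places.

Effective bits = (90.10 − 1.76)/6.02 = 14.6744.
Shortfall = 17 − 14.6744 = 2.3256 bits.

2.33 bits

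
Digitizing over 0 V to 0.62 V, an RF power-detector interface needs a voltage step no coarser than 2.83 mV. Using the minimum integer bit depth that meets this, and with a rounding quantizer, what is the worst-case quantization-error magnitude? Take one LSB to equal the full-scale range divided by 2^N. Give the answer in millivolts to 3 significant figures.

Range is 0.62 V.
Required number of levels: 0.62/2.83 mV = 219.08; smallest N with 2^N ≥ that is 8.
One LSB is 0.62 V / 256 = 2.4219 mV.
Half an LSB is 1.21 mV.

1.21 mV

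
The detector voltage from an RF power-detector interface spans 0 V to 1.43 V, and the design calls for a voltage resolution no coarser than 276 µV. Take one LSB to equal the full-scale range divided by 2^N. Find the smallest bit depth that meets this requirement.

13 bits

Full-scale range = 1.43 V.
1.43 V / 276 µV = 5181. Since 2^12 = 4096 and 2^13 = 8192, N = 13.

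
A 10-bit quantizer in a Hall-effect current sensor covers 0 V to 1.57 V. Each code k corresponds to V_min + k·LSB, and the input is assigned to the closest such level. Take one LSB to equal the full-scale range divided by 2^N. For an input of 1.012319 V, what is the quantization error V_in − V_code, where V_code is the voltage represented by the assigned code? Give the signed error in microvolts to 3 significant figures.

+405 µV

Range is 1.57 V. LSB = 1.57 V / 2^10 ≈ 1.533 mV.
(1.012319 − (0)) / LSB = 1.012319 × 1024/1.57 = 660.2641. Nearest integer: k = 660.
V_code = 0 + (660/1024) × 1.57 = 1.011914063 V.
e = 1.012319 − (1.011914063) = +405 µV.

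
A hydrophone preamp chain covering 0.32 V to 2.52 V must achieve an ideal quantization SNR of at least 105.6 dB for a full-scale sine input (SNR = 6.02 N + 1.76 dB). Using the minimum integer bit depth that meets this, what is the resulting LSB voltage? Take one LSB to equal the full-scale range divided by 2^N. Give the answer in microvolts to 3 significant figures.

Full-scale range = 2.52 V − (0.32 V) = 2.2 V.
N ≥ (105.6 − 1.76)/6.02 = 17.249 → N_min = 18.
One LSB is 2.2 V / 262144 = 8.39 µV.

8.39 µV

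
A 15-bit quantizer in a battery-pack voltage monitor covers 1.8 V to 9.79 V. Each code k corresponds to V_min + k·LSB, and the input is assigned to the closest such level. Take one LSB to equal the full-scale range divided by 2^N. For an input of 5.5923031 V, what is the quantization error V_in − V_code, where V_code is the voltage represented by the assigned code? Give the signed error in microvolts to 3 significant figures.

−69.6 µV

Range = 9.79 − (1.8) = 7.99 V. LSB = 7.99 V / 2^15 ≈ 243.8 µV.
(V_in − V_min)/LSB = (5.5923031 − (1.8)) × 32768/7.99 = 15552.7144 → nearest code k = 15553.
Reconstructed level: 1.8 + 15553 × 7.99/32768 V = 5.5923727417 V.
e = 5.5923031 − (5.5923727417) = −69.6 µV.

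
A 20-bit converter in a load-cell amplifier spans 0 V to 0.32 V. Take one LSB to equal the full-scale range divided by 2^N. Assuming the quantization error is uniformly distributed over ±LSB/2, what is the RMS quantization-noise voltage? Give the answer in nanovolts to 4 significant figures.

88.10 nV

Range is 0.32 V.
LSB = 0.32 V ÷ 2^20 = 0.32/1048576 V = 305.176 nV.
V_rms = LSB/√12 = 305.176 nV / √12 = 88.10 nV.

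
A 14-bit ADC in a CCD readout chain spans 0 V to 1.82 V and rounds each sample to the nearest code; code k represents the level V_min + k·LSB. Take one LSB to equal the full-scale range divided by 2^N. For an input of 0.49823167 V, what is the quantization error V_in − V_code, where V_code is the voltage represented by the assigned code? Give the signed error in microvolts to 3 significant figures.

Full-scale range = 1.82 V. LSB = 1.82 V / 2^14 ≈ 111.1 µV.
(0.49823167 − (0)) / LSB = 0.49823167 × 16384/1.82 = 4485.1800. Nearest integer: k = 4485.
V_code = 0 + (4485/16384) × 1.82 = 0.49821166992 V.
e = 0.49823167 − (0.49821166992) = +20.0 µV.

+20.0 µV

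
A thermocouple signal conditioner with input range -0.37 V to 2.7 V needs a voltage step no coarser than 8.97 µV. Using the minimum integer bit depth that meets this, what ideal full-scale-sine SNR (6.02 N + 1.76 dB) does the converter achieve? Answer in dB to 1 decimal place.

The full-scale span is 2.7 − (-0.37) = 3.07 V.
Levels needed ≥ 3.07/8.97 µV = 342300. 2^19 = 524288 suffices, so N_min = 19.
Ideal SNR at N = 19: 6.02·19 + 1.76 = 116.1 dB.

116.1 dB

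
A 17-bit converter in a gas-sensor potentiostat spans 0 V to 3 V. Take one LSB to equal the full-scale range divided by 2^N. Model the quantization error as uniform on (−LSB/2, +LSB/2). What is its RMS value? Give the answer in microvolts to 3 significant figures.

6.61 µV

Range is 3 V.
LSB = 3 V / 2^17 = 22.888 µV.
RMS of a uniform error over width LSB is LSB/√12 = 6.61 µV.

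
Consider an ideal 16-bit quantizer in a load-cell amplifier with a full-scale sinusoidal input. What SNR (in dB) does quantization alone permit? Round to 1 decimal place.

98.1 dB

Ideal quantization SNR: 6.02 × 16 + 1.76 dB = 98.1 dB.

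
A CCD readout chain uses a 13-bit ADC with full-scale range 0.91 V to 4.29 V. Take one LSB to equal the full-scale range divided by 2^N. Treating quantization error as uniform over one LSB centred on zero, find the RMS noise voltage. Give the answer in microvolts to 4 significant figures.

Span: 4.29 V − (0.91 V) = 3.38 V.
LSB = 3.38 V / 2^13 = 412.598 µV.
σ_q = LSB/√12 = 412.598 µV/3.4641 = 119.1 µV.

119.1 µV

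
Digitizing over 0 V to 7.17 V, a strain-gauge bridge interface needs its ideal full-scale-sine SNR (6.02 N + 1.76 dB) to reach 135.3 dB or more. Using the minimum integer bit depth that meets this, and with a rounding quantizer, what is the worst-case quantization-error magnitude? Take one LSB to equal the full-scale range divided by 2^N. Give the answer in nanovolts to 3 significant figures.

427 nV

V_FS = 7.17 V.
Solving 6.02 N ≥ 135.3 − 1.76: N ≥ 22.183. Round up → N = 23.
LSB = 7.17 V / 2^23 = 0.85473 µV.
|e|_max = LSB/2 = 427 nV.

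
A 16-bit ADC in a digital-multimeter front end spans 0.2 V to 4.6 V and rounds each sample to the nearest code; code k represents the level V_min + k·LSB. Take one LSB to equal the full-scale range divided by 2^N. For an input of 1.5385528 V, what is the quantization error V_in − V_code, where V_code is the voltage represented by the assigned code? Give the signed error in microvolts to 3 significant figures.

+9.10 µV

Span: 4.6 V − (0.2 V) = 4.4 V. LSB = 4.4 V / 2^16 ≈ 67.14 µV.
Position in LSBs: (1.5385528 − (0.2)) × 65536/4.4 = 19937.1355; rounding gives k = 19937.
Reconstructed level: 0.2 + 19937 × 4.4/65536 V = 1.5385437012 V.
V_in − V_code = 1.5385528 − (1.5385437012) = +9.10 µV.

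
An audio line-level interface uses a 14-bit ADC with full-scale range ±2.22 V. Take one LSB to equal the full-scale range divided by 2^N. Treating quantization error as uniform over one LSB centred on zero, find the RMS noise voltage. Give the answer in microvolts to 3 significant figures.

78.2 µV

The full-scale span is 2.22 − (-2.22) = 4.44 V.
LSB = 4.44 V / 2^14 = 271.00 µV.
RMS of a uniform error over width LSB is LSB/√12 = 78.2 µV.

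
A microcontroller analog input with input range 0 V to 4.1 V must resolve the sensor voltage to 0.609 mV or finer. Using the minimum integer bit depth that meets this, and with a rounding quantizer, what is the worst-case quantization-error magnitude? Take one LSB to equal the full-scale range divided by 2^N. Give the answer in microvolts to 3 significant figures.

Full-scale range = 4.1 V.
Need 2^N ≥ 4.1 V / 0.609 mV = 6732 → N_min = 13.
One LSB is 4.1 V / 8192 = 0.50049 mV.
Half an LSB is 250 µV.

250 µV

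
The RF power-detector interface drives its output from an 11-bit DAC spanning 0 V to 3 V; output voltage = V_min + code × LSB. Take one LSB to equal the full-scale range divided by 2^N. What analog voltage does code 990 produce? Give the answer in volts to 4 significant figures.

V_FS = 3 V. LSB = 3 V / 2^11.
Output = V_min + (990/2048) × range = 0 + 0.483398 × 3 V
      = 0 V + 1.45020 V = 1.45020 V.

1.450 V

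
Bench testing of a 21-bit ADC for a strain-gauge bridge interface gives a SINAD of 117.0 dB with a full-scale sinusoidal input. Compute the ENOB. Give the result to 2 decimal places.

19.14 bits

ENOB = (SINAD − 1.76) / 6.02 = (117.0 − 1.76) / 6.02 = 115.24 / 6.02 = 19.1429.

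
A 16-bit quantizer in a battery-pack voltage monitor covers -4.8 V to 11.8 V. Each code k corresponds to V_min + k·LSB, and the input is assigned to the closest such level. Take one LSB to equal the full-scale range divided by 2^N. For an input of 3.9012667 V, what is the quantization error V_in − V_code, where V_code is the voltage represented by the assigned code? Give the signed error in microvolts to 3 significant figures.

+46.0 µV

Range = 11.8 − (-4.8) = 16.6 V. LSB = 16.6 V / 2^16 ≈ 253.3 µV.
(V_in − V_min)/LSB = (3.9012667 − (-4.8)) × 65536/16.6 = 34352.1816 → nearest code k = 34352.
V_code = -4.8 + (34352/65536) × 16.6 = 3.9012207031 V.
e = 3.9012667 − (3.9012207031) = +46.0 µV.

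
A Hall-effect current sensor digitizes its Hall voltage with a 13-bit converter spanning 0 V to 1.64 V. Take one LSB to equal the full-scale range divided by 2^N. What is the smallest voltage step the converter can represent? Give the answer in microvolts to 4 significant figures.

200.2 µV

Range is 1.64 V.
Number of codes = 2^13 = 8192.
One LSB is 1.64 V / 8192 = 200.2 µV.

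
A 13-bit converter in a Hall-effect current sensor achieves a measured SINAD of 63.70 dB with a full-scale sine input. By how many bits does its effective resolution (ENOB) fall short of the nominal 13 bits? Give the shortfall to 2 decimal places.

N_eff = (63.70 − 1.76)/6.02 = 10.2890 bits.
Lost resolution: 13 − 10.2890 = 2.7110 bits.

2.71 bits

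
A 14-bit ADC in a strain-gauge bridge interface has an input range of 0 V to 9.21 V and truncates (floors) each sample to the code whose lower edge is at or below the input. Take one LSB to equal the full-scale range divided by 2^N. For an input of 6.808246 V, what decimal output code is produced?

12111

V_FS = 9.21 V. LSB = 9.21 V / 2^14 ≈ 0.5621 mV.
(V_in − V_min) × 2^14/range = (6.808246 − (0)) × 16384/9.21 = 12111.433.
Floor → code = 12111.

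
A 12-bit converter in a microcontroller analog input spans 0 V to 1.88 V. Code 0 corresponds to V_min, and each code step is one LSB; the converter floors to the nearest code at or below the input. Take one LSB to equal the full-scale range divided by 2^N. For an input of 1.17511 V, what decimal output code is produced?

Range is 1.88 V. LSB = 1.88 V / 2^12 ≈ 459.0 µV.
(V_in − V_min) × 2^12/range = (1.17511 − (0)) × 4096/1.88 = 2560.240.
Floor → code = 2560.

2560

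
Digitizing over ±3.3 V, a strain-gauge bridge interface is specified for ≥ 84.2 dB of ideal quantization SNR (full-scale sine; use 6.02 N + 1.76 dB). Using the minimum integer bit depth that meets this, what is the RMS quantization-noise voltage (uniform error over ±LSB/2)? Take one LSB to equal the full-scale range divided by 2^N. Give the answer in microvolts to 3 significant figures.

The full-scale span is 3.3 − (-3.3) = 6.6 V.
Solving 6.02 N ≥ 84.2 − 1.76: N ≥ 13.694. Round up → N = 14.
LSB = 6.6 V / 2^14 = 402.83 µV.
V_rms = LSB/√12 = 116 µV.

116 µV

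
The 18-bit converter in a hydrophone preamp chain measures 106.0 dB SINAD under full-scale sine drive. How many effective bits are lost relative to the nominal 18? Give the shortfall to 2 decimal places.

0.68 bits

Effective bits = (106.0 − 1.76)/6.02 = 17.3156.
Lost resolution: 18 − 17.3156 = 0.6844 bits.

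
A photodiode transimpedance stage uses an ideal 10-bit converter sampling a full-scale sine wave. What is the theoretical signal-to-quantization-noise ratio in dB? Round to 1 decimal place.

For an ideal N-bit converter with full-scale sine input, SNR = 6.02 N + 1.76 dB. SNR = 6.02 × 10 + 1.76 = 60.20 + 1.76 = 61.96 dB.

62.0 dB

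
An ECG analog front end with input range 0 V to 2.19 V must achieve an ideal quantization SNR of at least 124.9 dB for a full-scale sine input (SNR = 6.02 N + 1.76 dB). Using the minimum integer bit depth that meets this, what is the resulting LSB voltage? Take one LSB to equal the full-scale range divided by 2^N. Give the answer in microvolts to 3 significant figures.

V_FS = 2.19 V.
N ≥ (124.9 − 1.76)/6.02 = 20.455 → N_min = 21.
LSB = 2.19 V ÷ 2^21 = 2.19/2097152 V = 1.04 µV.

1.04 µV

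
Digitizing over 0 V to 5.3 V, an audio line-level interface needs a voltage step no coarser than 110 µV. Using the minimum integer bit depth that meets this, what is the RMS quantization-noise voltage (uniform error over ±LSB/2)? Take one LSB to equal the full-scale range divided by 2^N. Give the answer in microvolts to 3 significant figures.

V_FS = 5.3 V.
Need 2^N ≥ 5.3 V / 110 µV = 48180 → N_min = 16.
LSB = 5.3 V / 2^16 = 80.872 µV.
σ_q = LSB/√12 = 80.872 µV/3.4641 = 23.3 µV.

23.3 µV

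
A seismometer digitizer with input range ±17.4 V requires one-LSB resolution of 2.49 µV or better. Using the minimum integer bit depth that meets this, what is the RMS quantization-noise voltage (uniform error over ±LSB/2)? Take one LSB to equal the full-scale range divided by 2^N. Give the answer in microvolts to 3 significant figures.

The full-scale span is 17.4 − (-17.4) = 34.8 V.
34.8 V / 2.49 µV = 1.398e7. Since 2^23 = 8388608 and 2^24 = 16777216, N = 24.
LSB = 34.8 V ÷ 2^24 = 34.8/16777216 V = 2.0742 µV.
RMS noise = LSB/√12 = 0.599 µV.

0.599 µV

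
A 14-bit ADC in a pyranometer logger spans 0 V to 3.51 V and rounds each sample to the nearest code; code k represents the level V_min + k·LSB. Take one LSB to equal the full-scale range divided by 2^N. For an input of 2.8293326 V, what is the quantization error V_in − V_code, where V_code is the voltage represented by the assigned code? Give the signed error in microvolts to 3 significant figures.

−47.9 µV

Full-scale range = 3.51 V. LSB = 3.51 V / 2^14 ≈ 214.2 µV.
Position in LSBs: (2.8293326 − (0)) × 16384/3.51 = 13206.7764; rounding gives k = 13207.
Reconstructed level: 0 + 13207 × 3.51/16384 V = 2.8293804932 V.
Error = V_in − V_code = 2.8293326 − (2.8293804932) = −47.9 µV.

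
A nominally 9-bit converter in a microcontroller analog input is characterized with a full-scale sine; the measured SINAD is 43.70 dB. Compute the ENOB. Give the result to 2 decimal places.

ENOB = (SINAD − 1.76) / 6.02 = (43.70 − 1.76) / 6.02 = 41.94 / 6.02 = 6.9668.

6.97 bits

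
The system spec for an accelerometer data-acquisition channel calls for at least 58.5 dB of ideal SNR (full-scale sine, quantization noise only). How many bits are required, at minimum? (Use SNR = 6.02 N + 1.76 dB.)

10 bits

N ≥ (58.5 − 1.76)/6.02 = 9.425 → N_min = 10.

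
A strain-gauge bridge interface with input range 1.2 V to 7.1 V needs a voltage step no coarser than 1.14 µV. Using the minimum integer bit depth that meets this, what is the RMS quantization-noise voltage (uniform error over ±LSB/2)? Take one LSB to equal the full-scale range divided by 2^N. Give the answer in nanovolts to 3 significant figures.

Full-scale range = 7.1 V − (1.2 V) = 5.9 V.
5.9 V / 1.14 µV = 5.175e6. Since 2^22 = 4194304 and 2^23 = 8388608, N = 23.
Step size = 5.9/8388608 V = 0.70333 µV.
σ_q = LSB/√12 = 0.70333 µV/3.4641 = 203 nV.

203 nV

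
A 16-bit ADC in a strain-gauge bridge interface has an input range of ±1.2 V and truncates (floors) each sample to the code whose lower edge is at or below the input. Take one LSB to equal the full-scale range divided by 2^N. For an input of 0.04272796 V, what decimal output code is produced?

33934

Span: 1.2 V − (-1.2 V) = 2.4 V. LSB = 2.4 V / 2^16 ≈ 36.62 µV.
code = ⌊(V_in − V_min)/LSB⌋ = ⌊(V_in − V_min) × 2^16 / range⌋
     = ⌊(0.04272796 − (-1.2)) × 65536 / 2.4⌋ = ⌊1.24272796 × 65536/2.4⌋
     = ⌊33934.758⌋ = 33934.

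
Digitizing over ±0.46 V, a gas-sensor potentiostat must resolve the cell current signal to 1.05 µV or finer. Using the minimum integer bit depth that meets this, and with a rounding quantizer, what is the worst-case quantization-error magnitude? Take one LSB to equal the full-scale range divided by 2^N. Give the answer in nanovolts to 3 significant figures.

439 nV

Range = 0.46 − (-0.46) = 0.92 V.
Required number of levels: 0.92/1.05 µV = 876190; smallest N with 2^N ≥ that is 20.
Step size = 0.92/1048576 V = 0.87738 µV.
|e|_max = LSB/2 = 439 nV.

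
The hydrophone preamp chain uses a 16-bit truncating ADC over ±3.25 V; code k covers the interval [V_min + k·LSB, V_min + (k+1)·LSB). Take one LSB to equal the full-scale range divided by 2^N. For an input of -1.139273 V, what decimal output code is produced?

21281

Span: 3.25 V − (-3.25 V) = 6.5 V. LSB = 6.5 V / 2^16 ≈ 99.18 µV.
code = ⌊(V_in − V_min)/LSB⌋ = ⌊(V_in − V_min) × 2^16 / range⌋
     = ⌊(-1.139273 − (-3.25)) × 65536 / 6.5⌋ = ⌊2.110727 × 65536/6.5⌋
     = ⌊21281.324⌋ = 21281.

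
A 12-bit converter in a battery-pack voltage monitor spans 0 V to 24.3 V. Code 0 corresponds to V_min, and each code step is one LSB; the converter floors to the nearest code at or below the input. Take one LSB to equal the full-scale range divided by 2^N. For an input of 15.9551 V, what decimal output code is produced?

Range is 24.3 V. LSB = 24.3 V / 2^12 ≈ 5.933 mV.
code = ⌊(V_in − V_min)/LSB⌋ = ⌊(V_in − V_min) × 2^12 / range⌋
     = ⌊(15.9551 − (0)) × 4096 / 24.3⌋ = ⌊15.9551 × 4096/24.3⌋
     = ⌊2689.386⌋ = 2689.

2689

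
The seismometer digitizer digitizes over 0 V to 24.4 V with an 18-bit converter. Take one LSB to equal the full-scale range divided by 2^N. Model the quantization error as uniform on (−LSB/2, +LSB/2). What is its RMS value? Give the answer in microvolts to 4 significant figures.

26.87 µV

Range is 24.4 V.
One LSB is 24.4 V / 262144 = 93.0786 µV.
V_rms = LSB/√12 = 93.0786 µV / √12 = 26.87 µV.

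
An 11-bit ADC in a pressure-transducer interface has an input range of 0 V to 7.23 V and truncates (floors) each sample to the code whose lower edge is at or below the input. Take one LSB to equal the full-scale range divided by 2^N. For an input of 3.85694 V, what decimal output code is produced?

Span = 7.23 V. LSB = 7.23 V / 2^11 ≈ 3.530 mV.
code = ⌊(V_in − V_min)/LSB⌋ = ⌊(V_in − V_min) × 2^11 / range⌋
     = ⌊(3.85694 − (0)) × 2048 / 7.23⌋ = ⌊3.85694 × 2048/7.23⌋
     = ⌊1092.533⌋ = 1092.

1092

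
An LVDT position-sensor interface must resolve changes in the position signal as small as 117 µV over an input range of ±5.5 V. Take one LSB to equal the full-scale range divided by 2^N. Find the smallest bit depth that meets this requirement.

17 bits

Range = 5.5 − (-5.5) = 11 V.
11 V / 117 µV = 94020. Since 2^16 = 65536 and 2^17 = 131072, N = 17.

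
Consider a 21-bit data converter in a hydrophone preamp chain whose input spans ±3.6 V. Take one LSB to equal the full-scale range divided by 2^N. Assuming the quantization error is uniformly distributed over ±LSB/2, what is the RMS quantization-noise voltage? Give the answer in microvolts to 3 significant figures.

Span: 3.6 V − (-3.6 V) = 7.2 V.
One LSB is 7.2 V / 2097152 = 3.4332 µV.
σ_q = LSB/√12 = 3.4332 µV/3.4641 = 0.991 µV.

0.991 µV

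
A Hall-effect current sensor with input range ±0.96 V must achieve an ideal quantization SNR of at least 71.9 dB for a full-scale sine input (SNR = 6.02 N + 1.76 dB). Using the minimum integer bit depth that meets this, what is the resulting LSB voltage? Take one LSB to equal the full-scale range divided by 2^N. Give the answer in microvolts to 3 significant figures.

469 µV

Full-scale range = 0.96 V − (-0.96 V) = 1.92 V.
Required N = ⌈(71.9 − 1.76)/6.02⌉ = ⌈11.651⌉ = 12.
LSB = 1.92 V / 2^12 = 469 µV.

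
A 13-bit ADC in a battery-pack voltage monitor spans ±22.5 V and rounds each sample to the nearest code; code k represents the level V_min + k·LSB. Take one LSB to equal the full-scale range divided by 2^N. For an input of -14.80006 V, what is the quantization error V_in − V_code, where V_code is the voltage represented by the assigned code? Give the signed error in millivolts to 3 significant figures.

Range = 22.5 − (-22.5) = 45 V. LSB = 45 V / 2^13 ≈ 5.493 mV.
Position in LSBs: (-14.80006 − (-22.5)) × 8192/45 = 1401.7313; rounding gives k = 1402.
Reconstructed level: -22.5 + 1402 × 45/8192 V = -14.79858398 V.
e = -14.80006 − (-14.79858398) = −1.48 mV.

−1.48 mV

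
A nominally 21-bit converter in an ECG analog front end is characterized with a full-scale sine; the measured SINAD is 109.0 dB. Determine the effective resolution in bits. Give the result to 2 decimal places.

17.81 bits

Inverting SNR = 6.02 N + 1.76: N_eff = (109.0 − 1.76)/6.02 = 17.8140.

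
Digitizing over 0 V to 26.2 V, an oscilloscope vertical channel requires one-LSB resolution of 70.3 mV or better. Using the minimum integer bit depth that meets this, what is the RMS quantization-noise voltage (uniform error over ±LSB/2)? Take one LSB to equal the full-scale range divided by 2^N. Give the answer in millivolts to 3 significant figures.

Span = 26.2 V.
Required number of levels: 26.2/70.3 mV = 372.69; smallest N with 2^N ≥ that is 9.
LSB = 26.2 V / 2^9 = 51.172 mV.
RMS noise = LSB/√12 = 14.8 mV.

14.8 mV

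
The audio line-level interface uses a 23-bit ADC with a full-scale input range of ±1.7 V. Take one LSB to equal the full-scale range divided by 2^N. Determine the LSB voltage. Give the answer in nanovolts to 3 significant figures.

405 nV

Span: 1.7 V − (-1.7 V) = 3.4 V.
There are 2^23 = 8388608 steps.
LSB = 3.4 V ÷ 2^23 = 3.4/8388608 V = 405 nV.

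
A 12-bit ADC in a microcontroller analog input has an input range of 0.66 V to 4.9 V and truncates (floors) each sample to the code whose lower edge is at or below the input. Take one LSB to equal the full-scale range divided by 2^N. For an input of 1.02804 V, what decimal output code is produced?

355

Full-scale range = 4.9 V − (0.66 V) = 4.24 V. LSB = 4.24 V / 2^12 ≈ 1.035 mV.
V_in − V_min = 1.02804 − (0.66) = 0.36804 V.
Divide by LSB: 0.36804 × 4096/4.24 = 355.5405.
Truncating gives code 355.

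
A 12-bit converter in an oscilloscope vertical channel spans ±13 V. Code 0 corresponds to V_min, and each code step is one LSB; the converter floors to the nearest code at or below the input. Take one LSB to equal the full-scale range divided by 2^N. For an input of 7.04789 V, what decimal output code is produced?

3158

Span: 13 V − (-13 V) = 26 V. LSB = 26 V / 2^12 ≈ 6.348 mV.
code = ⌊(V_in − V_min)/LSB⌋ = ⌊(V_in − V_min) × 2^12 / range⌋
     = ⌊(7.04789 − (-13)) × 4096 / 26⌋ = ⌊20.04789 × 4096/26⌋
     = ⌊3158.314⌋ = 3158.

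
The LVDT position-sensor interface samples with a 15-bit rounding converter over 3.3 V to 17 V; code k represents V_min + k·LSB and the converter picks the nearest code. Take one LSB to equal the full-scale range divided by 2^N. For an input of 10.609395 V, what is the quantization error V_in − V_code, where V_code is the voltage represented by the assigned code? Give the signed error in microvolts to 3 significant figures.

Full-scale range = 17 V − (3.3 V) = 13.7 V. LSB = 13.7 V / 2^15 ≈ 418.1 µV.
(10.609395 − (3.3)) / LSB = 7.309395 × 32768/13.7 = 17482.7924. Nearest integer: k = 17483.
Reconstructed level: 3.3 + 17483 × 13.7/32768 V = 10.609481812 V.
Error = V_in − V_code = 10.609395 − (10.609481812) = −86.8 µV.

−86.8 µV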